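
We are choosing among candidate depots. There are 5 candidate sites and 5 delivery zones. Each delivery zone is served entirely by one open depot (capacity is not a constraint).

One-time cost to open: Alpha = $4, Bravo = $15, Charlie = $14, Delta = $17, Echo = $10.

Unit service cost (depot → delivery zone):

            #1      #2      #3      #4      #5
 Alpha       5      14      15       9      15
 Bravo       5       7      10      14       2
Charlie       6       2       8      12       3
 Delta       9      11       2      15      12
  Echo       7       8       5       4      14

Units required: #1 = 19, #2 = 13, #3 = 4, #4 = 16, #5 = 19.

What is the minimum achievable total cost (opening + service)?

For any fixed open set, each delivery zone goes to its cheapest open site; total = fixed + service.
{Bravo, Charlie, Echo}: #1→Bravo 5·19=95, #2→Charlie 2·13=26, #3→Echo 5·4=20, #4→Echo 4·16=64, #5→Bravo 2·19=38. Service 243; fixed 39; total 282.
{Alpha, Bravo, Charlie, Echo}: #1→Alpha 5·19=95, #2→Charlie 2·13=26, #3→Echo 5·4=20, #4→Echo 4·16=64, #5→Bravo 2·19=38. Service 243; fixed 43; total 286.
{Bravo, Charlie, Delta, Echo}: service 231 + fixed 56 = 287
{Alpha, Bravo, Charlie, Delta, Echo}: #1→Alpha 5·19=95, #2→Charlie 2·13=26, #3→Delta 2·4=8, #4→Echo 4·16=64, #5→Bravo 2·19=38. Service 231; fixed 60; total 291.
No other subset beats 282.

Minimum total cost: 282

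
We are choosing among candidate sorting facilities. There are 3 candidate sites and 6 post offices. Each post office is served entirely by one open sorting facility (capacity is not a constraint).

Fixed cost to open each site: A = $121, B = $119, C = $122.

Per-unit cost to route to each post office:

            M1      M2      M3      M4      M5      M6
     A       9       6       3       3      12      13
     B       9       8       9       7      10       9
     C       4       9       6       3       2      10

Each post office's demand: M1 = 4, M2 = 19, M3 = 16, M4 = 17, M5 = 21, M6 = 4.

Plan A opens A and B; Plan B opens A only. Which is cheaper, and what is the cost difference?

Plan B is cheaper by 61.

Plan A: {A, B}: M1→A 9·4=36, M2→A 6·19=114, M3→A 3·16=48, M4→A 3·17=51, M5→B 10·21=210, M6→B 9·4=36. Service 495; fixed 240; total 735.
Plan B: {A}: M1→A 9·4=36, M2→A 6·19=114, M3→A 3·16=48, M4→A 3·17=51, M5→A 12·21=252, M6→A 13·4=52. Service 553; fixed 121; total 674.
Difference: |735 − 674| = 61.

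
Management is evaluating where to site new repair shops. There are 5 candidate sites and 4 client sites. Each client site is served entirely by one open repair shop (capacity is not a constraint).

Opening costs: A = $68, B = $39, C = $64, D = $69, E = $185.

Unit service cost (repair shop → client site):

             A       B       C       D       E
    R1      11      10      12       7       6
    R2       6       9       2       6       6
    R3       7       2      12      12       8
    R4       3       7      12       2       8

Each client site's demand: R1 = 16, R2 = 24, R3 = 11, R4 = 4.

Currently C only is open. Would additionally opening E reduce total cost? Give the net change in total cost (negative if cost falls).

No — net change +29 (cost rises by 29).

Current service cost with {C}: 420.
Adding E: each client site re-picks its cheapest; new service cost 264, saving 156.
Extra fixed cost: 185. Net change = 185 − 156 = 29.
(Totals: 484 → 513.)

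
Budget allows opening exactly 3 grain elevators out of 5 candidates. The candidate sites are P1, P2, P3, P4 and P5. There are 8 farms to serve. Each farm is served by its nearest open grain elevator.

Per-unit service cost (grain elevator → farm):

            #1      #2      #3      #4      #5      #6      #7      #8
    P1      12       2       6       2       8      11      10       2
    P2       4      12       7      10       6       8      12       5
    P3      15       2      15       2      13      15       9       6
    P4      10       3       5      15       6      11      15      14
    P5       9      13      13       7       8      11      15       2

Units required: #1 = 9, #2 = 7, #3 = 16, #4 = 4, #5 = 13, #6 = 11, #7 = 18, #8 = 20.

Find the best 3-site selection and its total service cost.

Choose P1, P2 and P3; total service cost 522.

With exactly 3 open, each farm uses its cheapest among the chosen.
{P1, P2, P3}: #1→P2 4·9=36, #2→P1 2·7=14, #3→P1 6·16=96, #4→P1 2·4=8, #5→P2 6·13=78, #6→P2 8·11=88, #7→P3 9·18=162, #8→P1 2·20=40. Service cost 522.
{P1, P2, P4}: service cost 524
{P2, P3, P5}: service cost 538
Among all 10 size-3 choices, {P1, P2, P3} is lowest.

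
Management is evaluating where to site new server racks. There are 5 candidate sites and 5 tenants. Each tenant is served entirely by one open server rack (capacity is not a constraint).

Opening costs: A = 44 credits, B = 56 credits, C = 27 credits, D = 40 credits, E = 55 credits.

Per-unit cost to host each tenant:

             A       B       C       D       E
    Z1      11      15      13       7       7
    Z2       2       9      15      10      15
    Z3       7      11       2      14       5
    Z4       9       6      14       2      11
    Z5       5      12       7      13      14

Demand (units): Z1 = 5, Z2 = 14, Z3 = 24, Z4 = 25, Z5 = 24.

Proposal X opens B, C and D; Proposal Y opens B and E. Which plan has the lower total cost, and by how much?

Proposal X is cheaper by 280.

Proposal X: {B, C, D}: Z1→D 7·5=35, Z2→B 9·14=126, Z3→C 2·24=48, Z4→D 2·25=50, Z5→C 7·24=168. Service 427; fixed 123; total 550.
Proposal Y: {B, E}: Z1→E 7·5=35, Z2→B 9·14=126, Z3→E 5·24=120, Z4→B 6·25=150, Z5→B 12·24=288. Service 719; fixed 111; total 830.
Difference: |550 − 830| = 280.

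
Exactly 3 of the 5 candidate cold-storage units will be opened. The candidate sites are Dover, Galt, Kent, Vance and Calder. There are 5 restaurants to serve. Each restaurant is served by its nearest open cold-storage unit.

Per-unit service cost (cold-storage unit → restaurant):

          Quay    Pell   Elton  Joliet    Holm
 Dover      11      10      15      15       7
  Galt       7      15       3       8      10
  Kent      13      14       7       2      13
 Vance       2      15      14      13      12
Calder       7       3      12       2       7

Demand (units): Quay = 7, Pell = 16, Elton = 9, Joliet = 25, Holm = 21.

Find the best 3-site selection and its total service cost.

With exactly 3 open, each restaurant uses its cheapest among the chosen.
{Galt, Vance, Calder}: Quay→Vance 2·7=14, Pell→Calder 3·16=48, Elton→Galt 3·9=27, Joliet→Calder 2·25=50, Holm→Calder 7·21=147. Service cost 286.
{Dover, Galt, Calder}: service cost 321
{Galt, Kent, Calder}: service cost 321
Among all 10 size-3 choices, {Galt, Vance, Calder} is lowest.

Choose Galt, Vance and Calder; total service cost 286.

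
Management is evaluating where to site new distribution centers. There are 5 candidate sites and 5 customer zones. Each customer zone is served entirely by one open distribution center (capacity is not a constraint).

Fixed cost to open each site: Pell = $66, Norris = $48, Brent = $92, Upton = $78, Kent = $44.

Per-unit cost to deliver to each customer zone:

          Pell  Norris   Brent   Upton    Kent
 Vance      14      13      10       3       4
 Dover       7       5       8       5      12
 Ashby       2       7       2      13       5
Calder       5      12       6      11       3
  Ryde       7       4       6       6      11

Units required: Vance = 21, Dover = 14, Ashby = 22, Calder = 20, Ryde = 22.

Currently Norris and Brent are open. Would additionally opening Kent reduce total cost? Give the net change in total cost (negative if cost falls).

Current service cost with {Norris, Brent}: 532.
Adding Kent: each customer zone re-picks its cheapest; new service cost 346, saving 186.
Extra fixed cost: 44. Net change = 44 − 186 = -142.
(Totals: 672 → 530.)

Yes — net change −142 (cost falls by 142).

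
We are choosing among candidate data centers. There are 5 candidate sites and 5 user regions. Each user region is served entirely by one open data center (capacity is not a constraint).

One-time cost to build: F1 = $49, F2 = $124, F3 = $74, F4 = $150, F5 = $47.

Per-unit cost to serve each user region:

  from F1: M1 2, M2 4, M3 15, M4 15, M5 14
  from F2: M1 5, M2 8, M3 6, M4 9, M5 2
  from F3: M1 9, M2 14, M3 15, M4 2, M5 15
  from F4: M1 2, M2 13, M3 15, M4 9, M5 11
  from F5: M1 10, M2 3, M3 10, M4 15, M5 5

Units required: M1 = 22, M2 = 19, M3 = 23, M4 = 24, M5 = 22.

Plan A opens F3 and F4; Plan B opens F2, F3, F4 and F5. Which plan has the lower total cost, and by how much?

Plan A: {F3, F4}: M1→F4 2·22=44, M2→F4 13·19=247, M3→F3 15·23=345, M4→F3 2·24=48, M5→F4 11·22=242. Service 926; fixed 224; total 1150.
Plan B: {F2, F3, F4, F5}: M1→F4 2·22=44, M2→F5 3·19=57, M3→F2 6·23=138, M4→F3 2·24=48, M5→F2 2·22=44. Service 331; fixed 395; total 726.
Difference: |1150 − 726| = 424.

Plan B is cheaper by 424.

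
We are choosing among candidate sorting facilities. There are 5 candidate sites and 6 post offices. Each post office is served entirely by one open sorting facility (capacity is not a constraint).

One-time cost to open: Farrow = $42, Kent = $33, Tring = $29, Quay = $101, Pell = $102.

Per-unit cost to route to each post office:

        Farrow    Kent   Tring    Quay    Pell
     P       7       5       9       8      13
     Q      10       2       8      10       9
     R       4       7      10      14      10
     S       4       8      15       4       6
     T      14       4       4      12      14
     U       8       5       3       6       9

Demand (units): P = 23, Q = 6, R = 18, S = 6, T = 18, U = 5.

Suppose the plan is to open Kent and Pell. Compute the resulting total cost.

Total cost: 521

Each post office is assigned to its cheapest site among the open ones.
{Kent, Pell}: P→Kent 5·23=115, Q→Kent 2·6=12, R→Kent 7·18=126, S→Pell 6·6=36, T→Kent 4·18=72, U→Kent 5·5=25. Service 386; fixed 135; total 521.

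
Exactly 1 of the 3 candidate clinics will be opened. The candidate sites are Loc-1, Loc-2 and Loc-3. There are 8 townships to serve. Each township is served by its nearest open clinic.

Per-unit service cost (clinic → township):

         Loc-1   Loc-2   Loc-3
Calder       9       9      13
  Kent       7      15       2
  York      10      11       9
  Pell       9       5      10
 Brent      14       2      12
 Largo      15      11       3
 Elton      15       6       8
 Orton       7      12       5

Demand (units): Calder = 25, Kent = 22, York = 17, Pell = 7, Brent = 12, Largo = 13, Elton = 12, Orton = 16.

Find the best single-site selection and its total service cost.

Choose Loc-3 only; total service cost 951.

With exactly 1 open, each township uses its cheapest among the chosen.
{Loc-3}: Calder→Loc-3 13·25=325, Kent→Loc-3 2·22=44, York→Loc-3 9·17=153, Pell→Loc-3 10·7=70, Brent→Loc-3 12·12=144, Largo→Loc-3 3·13=39, Elton→Loc-3 8·12=96, Orton→Loc-3 5·16=80. Service cost 951.
{Loc-2}: service cost 1208
{Loc-1}: service cost 1267
Among all 3 size-1 choices, {Loc-3} is lowest.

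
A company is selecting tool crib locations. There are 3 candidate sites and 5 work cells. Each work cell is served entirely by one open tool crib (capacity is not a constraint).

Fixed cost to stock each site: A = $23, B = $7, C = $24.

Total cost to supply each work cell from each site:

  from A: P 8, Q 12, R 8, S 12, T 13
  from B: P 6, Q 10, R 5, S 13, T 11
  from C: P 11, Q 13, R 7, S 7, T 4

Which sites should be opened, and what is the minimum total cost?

Open B only; minimum total cost 52.

For any fixed open set, each work cell goes to its cheapest open site; total = fixed + service.
{B}: P→B 6, Q→B 10, R→B 5, S→B 13, T→B 11. Service 45; fixed 7; total 52.
{B, C}: P→B 6, Q→B 10, R→B 5, S→C 7, T→C 4. Service 32; fixed 31; total 63.
{C}: P→C 11, Q→C 13, R→C 7, S→C 7, T→C 4. Service 42; fixed 24; total 66.
{A, B, C}: service 32 + fixed 54 = 86
(All 7 nonempty subsets were checked; B only is lowest.)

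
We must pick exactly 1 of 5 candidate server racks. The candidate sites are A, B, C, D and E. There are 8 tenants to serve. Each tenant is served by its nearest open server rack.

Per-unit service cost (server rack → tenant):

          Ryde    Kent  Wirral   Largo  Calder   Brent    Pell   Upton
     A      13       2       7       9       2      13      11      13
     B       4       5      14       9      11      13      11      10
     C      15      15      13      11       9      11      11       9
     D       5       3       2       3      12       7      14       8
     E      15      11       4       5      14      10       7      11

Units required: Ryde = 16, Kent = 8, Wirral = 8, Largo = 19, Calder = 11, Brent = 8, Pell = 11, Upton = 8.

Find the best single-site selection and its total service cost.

Choose D only; total service cost 583.

With exactly 1 open, each tenant uses its cheapest among the chosen.
{D}: Ryde→D 5·16=80, Kent→D 3·8=24, Wirral→D 2·8=16, Largo→D 3·19=57, Calder→D 12·11=132, Brent→D 7·8=56, Pell→D 14·11=154, Upton→D 8·8=64. Service cost 583.
{A}: service cost 802
{B}: service cost 813
Among all 5 size-1 choices, {D} is lowest.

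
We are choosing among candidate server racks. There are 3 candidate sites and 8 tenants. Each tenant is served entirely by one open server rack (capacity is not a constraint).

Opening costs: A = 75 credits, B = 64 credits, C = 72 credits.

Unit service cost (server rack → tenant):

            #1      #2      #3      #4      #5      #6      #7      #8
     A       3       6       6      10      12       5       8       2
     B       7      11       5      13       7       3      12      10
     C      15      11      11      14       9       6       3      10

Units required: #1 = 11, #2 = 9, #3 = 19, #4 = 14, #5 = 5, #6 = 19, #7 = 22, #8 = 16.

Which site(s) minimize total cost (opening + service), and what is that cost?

For any fixed open set, each tenant goes to its cheapest open site; total = fixed + service.
{A, B, C}: #1→A 3·11=33, #2→A 6·9=54, #3→B 5·19=95, #4→A 10·14=140, #5→B 7·5=35, #6→B 3·19=57, #7→C 3·22=66, #8→A 2·16=32. Service 512; fixed 211; total 723.
{A, C}: service 579 + fixed 147 = 726
{A, B}: #1→A 3·11=33, #2→A 6·9=54, #3→B 5·19=95, #4→A 10·14=140, #5→B 7·5=35, #6→B 3·19=57, #7→A 8·22=176, #8→A 2·16=32. Service 622; fixed 139; total 761.
{B}: service 969 + fixed 64 = 1033
No other subset beats 723.

Open A, B and C; minimum total cost 723.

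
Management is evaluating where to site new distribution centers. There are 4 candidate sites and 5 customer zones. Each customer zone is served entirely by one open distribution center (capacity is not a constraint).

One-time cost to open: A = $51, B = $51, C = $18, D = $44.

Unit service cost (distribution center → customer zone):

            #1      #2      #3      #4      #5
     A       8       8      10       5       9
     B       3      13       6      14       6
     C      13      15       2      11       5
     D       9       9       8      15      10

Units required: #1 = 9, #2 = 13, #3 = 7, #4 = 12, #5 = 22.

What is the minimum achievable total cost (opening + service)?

Minimum total cost: 429

For any fixed open set, each customer zone goes to its cheapest open site; total = fixed + service.
{A, C}: #1→A 8·9=72, #2→A 8·13=104, #3→C 2·7=14, #4→A 5·12=60, #5→C 5·22=110. Service 360; fixed 69; total 429.
{A, B, C}: #1→B 3·9=27, #2→A 8·13=104, #3→C 2·7=14, #4→A 5·12=60, #5→C 5·22=110. Service 315; fixed 120; total 435.
{A, B}: #1→B 3·9=27, #2→A 8·13=104, #3→B 6·7=42, #4→A 5·12=60, #5→B 6·22=132. Service 365; fixed 102; total 467.
{A, B, C, D}: service 315 + fixed 164 = 479
No other subset beats 429.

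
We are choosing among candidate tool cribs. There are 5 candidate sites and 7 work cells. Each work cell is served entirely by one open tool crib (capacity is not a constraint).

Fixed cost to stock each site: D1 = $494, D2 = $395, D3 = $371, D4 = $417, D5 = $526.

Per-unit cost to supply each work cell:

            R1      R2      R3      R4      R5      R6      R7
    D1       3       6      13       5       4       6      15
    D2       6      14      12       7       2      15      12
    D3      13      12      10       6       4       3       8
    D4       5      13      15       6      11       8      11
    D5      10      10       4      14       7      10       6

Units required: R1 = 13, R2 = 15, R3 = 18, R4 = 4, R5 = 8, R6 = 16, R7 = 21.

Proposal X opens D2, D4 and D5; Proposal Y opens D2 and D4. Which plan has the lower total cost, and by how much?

Proposal Y is cheaper by 232.

Proposal X: {D2, D4, D5}: R1→D4 5·13=65, R2→D5 10·15=150, R3→D5 4·18=72, R4→D4 6·4=24, R5→D2 2·8=16, R6→D4 8·16=128, R7→D5 6·21=126. Service 581; fixed 1338; total 1919.
Proposal Y: {D2, D4}: R1→D4 5·13=65, R2→D4 13·15=195, R3→D2 12·18=216, R4→D4 6·4=24, R5→D2 2·8=16, R6→D4 8·16=128, R7→D4 11·21=231. Service 875; fixed 812; total 1687.
Difference: |1919 − 1687| = 232.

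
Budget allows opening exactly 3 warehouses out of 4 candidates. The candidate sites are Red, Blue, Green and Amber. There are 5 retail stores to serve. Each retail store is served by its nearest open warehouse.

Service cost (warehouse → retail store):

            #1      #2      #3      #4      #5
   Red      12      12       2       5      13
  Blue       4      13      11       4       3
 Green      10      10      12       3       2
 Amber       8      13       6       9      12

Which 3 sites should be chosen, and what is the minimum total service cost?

Choose Red, Blue and Green; total service cost 21.

With exactly 3 open, each retail store uses its cheapest among the chosen.
{Red, Blue, Green}: #1→Blue 4, #2→Green 10, #3→Red 2, #4→Green 3, #5→Green 2. Service cost 21.
{Red, Blue, Amber}: service cost 25
{Red, Green, Amber}: service cost 25
Among all 4 size-3 choices, {Red, Blue, Green} is lowest.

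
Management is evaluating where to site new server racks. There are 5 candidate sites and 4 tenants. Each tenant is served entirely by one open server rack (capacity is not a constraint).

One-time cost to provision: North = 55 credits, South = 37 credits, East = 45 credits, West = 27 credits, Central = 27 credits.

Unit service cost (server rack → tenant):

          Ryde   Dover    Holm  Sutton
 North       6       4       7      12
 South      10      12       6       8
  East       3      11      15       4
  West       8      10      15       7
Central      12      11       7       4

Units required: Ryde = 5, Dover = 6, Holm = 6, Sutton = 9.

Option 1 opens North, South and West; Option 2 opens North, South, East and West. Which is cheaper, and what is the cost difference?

Option 1: {North, South, West}: Ryde→North 6·5=30, Dover→North 4·6=24, Holm→South 6·6=36, Sutton→West 7·9=63. Service 153; fixed 119; total 272.
Option 2: {North, South, East, West}: Ryde→East 3·5=15, Dover→North 4·6=24, Holm→South 6·6=36, Sutton→East 4·9=36. Service 111; fixed 164; total 275.
Difference: |272 − 275| = 3.

Option 1 is cheaper by 3.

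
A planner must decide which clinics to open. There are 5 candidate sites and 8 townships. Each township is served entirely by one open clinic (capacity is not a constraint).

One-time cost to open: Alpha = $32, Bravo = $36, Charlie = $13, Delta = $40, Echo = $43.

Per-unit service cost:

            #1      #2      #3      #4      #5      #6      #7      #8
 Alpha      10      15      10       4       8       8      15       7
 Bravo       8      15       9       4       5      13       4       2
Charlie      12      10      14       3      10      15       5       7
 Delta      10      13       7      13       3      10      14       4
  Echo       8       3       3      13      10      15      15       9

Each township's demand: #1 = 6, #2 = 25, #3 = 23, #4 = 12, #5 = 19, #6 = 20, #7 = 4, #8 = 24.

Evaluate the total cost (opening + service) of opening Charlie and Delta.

Each township is assigned to its cheapest site among the open ones.
{Charlie, Delta}: #1→Delta 10·6=60, #2→Charlie 10·25=250, #3→Delta 7·23=161, #4→Charlie 3·12=36, #5→Delta 3·19=57, #6→Delta 10·20=200, #7→Charlie 5·4=20, #8→Delta 4·24=96. Service 880; fixed 53; total 933.

Total cost: 933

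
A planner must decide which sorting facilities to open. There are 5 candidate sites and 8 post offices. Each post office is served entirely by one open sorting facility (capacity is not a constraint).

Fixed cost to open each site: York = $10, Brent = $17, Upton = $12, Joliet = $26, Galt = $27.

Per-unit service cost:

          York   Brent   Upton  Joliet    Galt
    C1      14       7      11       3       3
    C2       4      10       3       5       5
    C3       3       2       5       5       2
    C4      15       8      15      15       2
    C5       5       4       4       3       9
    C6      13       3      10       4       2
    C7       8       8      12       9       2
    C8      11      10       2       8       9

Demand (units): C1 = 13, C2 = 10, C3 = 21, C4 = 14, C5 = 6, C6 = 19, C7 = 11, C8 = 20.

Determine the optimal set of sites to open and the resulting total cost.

For any fixed open set, each post office goes to its cheapest open site; total = fixed + service.
{Upton, Galt}: C1→Galt 3·13=39, C2→Upton 3·10=30, C3→Galt 2·21=42, C4→Galt 2·14=28, C5→Upton 4·6=24, C6→Galt 2·19=38, C7→Galt 2·11=22, C8→Upton 2·20=40. Service 263; fixed 39; total 302.
{York, Upton, Galt}: C1→Galt 3·13=39, C2→Upton 3·10=30, C3→Galt 2·21=42, C4→Galt 2·14=28, C5→Upton 4·6=24, C6→Galt 2·19=38, C7→Galt 2·11=22, C8→Upton 2·20=40. Service 263; fixed 49; total 312.
{Brent, Upton, Galt}: C1→Galt 3·13=39, C2→Upton 3·10=30, C3→Brent 2·21=42, C4→Galt 2·14=28, C5→Brent 4·6=24, C6→Galt 2·19=38, C7→Galt 2·11=22, C8→Upton 2·20=40. Service 263; fixed 56; total 319.
{York, Brent, Upton, Joliet, Galt}: C1→Joliet 3·13=39, C2→Upton 3·10=30, C3→Brent 2·21=42, C4→Galt 2·14=28, C5→Joliet 3·6=18, C6→Galt 2·19=38, C7→Galt 2·11=22, C8→Upton 2·20=40. Service 257; fixed 92; total 349.
No other subset beats 302.

Open Upton and Galt; minimum total cost 302.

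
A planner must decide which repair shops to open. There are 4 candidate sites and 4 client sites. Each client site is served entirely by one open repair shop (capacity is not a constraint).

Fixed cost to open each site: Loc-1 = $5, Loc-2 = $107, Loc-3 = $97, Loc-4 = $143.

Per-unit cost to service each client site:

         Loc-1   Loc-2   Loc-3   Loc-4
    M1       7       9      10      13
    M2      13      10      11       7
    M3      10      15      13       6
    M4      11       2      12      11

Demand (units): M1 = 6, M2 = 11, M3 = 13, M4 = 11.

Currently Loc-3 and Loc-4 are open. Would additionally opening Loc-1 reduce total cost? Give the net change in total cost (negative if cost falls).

Yes — net change −13 (cost falls by 13).

Current service cost with {Loc-3, Loc-4}: 336.
Adding Loc-1: each client site re-picks its cheapest; new service cost 318, saving 18.
Extra fixed cost: 5. Net change = 5 − 18 = -13.
(Totals: 576 → 563.)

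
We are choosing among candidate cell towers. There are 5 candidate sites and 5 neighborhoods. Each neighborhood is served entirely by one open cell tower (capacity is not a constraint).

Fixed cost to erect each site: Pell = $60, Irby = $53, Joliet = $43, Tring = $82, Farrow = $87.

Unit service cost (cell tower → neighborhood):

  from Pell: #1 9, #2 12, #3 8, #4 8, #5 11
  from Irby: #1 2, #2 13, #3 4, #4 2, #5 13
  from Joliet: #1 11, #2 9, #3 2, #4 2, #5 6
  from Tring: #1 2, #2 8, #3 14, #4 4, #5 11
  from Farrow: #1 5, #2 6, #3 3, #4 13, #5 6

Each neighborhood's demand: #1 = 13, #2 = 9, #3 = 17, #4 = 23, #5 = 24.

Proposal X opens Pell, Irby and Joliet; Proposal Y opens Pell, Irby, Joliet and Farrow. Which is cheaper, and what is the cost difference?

Proposal X is cheaper by 60.

Proposal X: {Pell, Irby, Joliet}: #1→Irby 2·13=26, #2→Joliet 9·9=81, #3→Joliet 2·17=34, #4→Irby 2·23=46, #5→Joliet 6·24=144. Service 331; fixed 156; total 487.
Proposal Y: {Pell, Irby, Joliet, Farrow}: #1→Irby 2·13=26, #2→Farrow 6·9=54, #3→Joliet 2·17=34, #4→Irby 2·23=46, #5→Joliet 6·24=144. Service 304; fixed 243; total 547.
Difference: |487 − 547| = 60.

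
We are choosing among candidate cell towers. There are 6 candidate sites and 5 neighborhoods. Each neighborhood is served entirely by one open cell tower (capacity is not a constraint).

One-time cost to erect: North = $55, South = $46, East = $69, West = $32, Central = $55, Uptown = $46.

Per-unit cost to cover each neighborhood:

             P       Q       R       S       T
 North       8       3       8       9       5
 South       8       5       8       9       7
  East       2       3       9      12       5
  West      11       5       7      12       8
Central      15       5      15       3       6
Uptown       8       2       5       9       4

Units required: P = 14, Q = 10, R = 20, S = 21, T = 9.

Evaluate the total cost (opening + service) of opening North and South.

Total cost: 637

Each neighborhood is assigned to its cheapest site among the open ones.
{North, South}: P→North 8·14=112, Q→North 3·10=30, R→North 8·20=160, S→North 9·21=189, T→North 5·9=45. Service 536; fixed 101; total 637.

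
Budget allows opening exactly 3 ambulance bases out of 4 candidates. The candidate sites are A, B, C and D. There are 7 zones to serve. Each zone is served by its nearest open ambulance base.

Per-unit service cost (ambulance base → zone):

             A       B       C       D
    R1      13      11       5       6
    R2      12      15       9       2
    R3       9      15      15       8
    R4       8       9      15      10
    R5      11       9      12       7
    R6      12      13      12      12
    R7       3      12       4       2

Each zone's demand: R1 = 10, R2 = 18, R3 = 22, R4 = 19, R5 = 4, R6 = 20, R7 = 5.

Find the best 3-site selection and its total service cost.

With exactly 3 open, each zone uses its cheapest among the chosen.
{A, C, D}: R1→C 5·10=50, R2→D 2·18=36, R3→D 8·22=176, R4→A 8·19=152, R5→D 7·4=28, R6→A 12·20=240, R7→D 2·5=10. Service cost 692.
{A, B, D}: service cost 702
{B, C, D}: service cost 711
Among all 4 size-3 choices, {A, C, D} is lowest.

Choose A, C and D; total service cost 692.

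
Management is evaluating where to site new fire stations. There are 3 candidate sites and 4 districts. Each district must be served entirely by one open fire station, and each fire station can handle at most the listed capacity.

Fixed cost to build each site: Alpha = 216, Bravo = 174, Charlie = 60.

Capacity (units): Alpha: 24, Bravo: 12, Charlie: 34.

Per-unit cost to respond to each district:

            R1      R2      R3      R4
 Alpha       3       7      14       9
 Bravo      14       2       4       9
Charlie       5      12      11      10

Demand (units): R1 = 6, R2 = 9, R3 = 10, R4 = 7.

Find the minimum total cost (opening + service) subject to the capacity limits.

Open {Charlie}: R1→Charlie 5·6=30, R2→Charlie 12·9=108, R3→Charlie 11·10=110, R4→Charlie 10·7=70.
Loads: Charlie carries 32/34. Service 318; fixed 60; total 378.
Next best feasible plan costs 462.

Minimum total cost: 378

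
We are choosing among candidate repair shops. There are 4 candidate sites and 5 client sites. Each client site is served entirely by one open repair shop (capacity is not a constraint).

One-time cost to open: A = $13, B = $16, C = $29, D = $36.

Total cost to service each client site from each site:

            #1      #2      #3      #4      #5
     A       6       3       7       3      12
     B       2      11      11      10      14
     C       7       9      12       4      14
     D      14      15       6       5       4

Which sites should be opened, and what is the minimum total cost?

Open A only; minimum total cost 44.

For any fixed open set, each client site goes to its cheapest open site; total = fixed + service.
{A}: #1→A 6, #2→A 3, #3→A 7, #4→A 3, #5→A 12. Service 31; fixed 13; total 44.
{A, B}: service 27 + fixed 29 = 56
{B}: service 48 + fixed 16 = 64
{A, B, C, D}: #1→B 2, #2→A 3, #3→D 6, #4→A 3, #5→D 4. Service 18; fixed 94; total 112.
No other subset beats 44.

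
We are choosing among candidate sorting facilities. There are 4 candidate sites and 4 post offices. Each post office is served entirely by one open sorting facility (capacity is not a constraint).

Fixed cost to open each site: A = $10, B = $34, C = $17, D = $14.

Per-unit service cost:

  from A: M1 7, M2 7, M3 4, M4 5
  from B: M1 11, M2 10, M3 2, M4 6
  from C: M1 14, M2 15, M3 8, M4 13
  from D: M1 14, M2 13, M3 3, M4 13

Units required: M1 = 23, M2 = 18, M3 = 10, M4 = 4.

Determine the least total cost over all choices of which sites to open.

For any fixed open set, each post office goes to its cheapest open site; total = fixed + service.
{A}: M1→A 7·23=161, M2→A 7·18=126, M3→A 4·10=40, M4→A 5·4=20. Service 347; fixed 10; total 357.
{A, D}: service 337 + fixed 24 = 361
{A, B}: M1→A 7·23=161, M2→A 7·18=126, M3→B 2·10=20, M4→A 5·4=20. Service 327; fixed 44; total 371.
{A, B, C, D}: service 327 + fixed 75 = 402
No other subset beats 357.

Minimum total cost: 357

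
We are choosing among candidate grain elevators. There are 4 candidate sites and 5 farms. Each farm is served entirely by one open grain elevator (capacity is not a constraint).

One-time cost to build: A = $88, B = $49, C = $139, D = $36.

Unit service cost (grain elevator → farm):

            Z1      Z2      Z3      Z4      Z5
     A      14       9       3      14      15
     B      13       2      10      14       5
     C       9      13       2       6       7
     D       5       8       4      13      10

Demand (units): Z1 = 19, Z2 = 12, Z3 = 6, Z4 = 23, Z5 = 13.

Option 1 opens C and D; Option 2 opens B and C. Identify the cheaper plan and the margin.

Option 1: {C, D}: Z1→D 5·19=95, Z2→D 8·12=96, Z3→C 2·6=12, Z4→C 6·23=138, Z5→C 7·13=91. Service 432; fixed 175; total 607.
Option 2: {B, C}: Z1→C 9·19=171, Z2→B 2·12=24, Z3→C 2·6=12, Z4→C 6·23=138, Z5→B 5·13=65. Service 410; fixed 188; total 598.
Difference: |607 − 598| = 9.

Option 2 is cheaper by 9.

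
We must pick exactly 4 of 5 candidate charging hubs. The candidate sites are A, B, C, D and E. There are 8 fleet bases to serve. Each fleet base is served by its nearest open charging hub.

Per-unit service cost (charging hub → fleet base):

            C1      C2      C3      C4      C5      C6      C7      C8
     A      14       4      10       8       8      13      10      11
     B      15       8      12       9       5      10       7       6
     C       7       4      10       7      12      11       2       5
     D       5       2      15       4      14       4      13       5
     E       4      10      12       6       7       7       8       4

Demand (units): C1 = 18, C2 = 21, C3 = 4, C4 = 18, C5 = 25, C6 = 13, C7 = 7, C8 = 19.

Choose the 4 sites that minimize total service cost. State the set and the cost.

With exactly 4 open, each fleet base uses its cheapest among the chosen.
{B, C, D, E}: C1→E 4·18=72, C2→D 2·21=42, C3→C 10·4=40, C4→D 4·18=72, C5→B 5·25=125, C6→D 4·13=52, C7→C 2·7=14, C8→E 4·19=76. Service cost 493.
{A, B, D, E}: service cost 528
{A, B, C, D}: service cost 530
Among all 5 size-4 choices, {B, C, D, E} is lowest.

Choose B, C, D and E; total service cost 493.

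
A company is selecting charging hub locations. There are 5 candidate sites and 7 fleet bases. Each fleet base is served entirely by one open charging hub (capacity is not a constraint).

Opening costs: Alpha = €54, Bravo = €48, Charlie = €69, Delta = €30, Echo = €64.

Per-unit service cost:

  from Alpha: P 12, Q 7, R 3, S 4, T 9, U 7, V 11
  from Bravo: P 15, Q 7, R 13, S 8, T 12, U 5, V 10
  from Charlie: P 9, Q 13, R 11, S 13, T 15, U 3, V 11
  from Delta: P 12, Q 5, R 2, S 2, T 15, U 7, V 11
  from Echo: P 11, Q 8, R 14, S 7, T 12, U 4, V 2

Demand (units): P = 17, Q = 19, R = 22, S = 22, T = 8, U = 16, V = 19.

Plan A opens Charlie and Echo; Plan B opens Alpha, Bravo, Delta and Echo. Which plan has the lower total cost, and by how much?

Plan A: {Charlie, Echo}: P→Charlie 9·17=153, Q→Echo 8·19=152, R→Charlie 11·22=242, S→Echo 7·22=154, T→Echo 12·8=96, U→Charlie 3·16=48, V→Echo 2·19=38. Service 883; fixed 133; total 1016.
Plan B: {Alpha, Bravo, Delta, Echo}: P→Echo 11·17=187, Q→Delta 5·19=95, R→Delta 2·22=44, S→Delta 2·22=44, T→Alpha 9·8=72, U→Echo 4·16=64, V→Echo 2·19=38. Service 544; fixed 196; total 740.
Difference: |1016 − 740| = 276.

Plan B is cheaper by 276.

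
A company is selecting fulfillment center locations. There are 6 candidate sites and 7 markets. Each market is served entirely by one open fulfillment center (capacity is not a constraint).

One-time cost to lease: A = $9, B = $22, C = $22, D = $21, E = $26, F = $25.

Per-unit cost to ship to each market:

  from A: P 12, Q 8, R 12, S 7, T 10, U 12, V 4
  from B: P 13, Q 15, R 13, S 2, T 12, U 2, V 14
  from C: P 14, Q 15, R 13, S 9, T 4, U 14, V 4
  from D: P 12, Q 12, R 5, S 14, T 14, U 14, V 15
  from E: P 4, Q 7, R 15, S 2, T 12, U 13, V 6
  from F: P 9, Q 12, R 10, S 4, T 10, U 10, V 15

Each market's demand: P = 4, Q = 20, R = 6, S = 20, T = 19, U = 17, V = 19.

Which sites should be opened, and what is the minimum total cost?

Open B, C, D and E; minimum total cost 503.

For any fixed open set, each market goes to its cheapest open site; total = fixed + service.
{B, C, D, E}: P→E 4·4=16, Q→E 7·20=140, R→D 5·6=30, S→B 2·20=40, T→C 4·19=76, U→B 2·17=34, V→C 4·19=76. Service 412; fixed 91; total 503.
{A, B, C, D, E}: service 412 + fixed 100 = 512
{B, C, D, E, F}: P→E 4·4=16, Q→E 7·20=140, R→D 5·6=30, S→B 2·20=40, T→C 4·19=76, U→B 2·17=34, V→C 4·19=76. Service 412; fixed 116; total 528.
{A, B, C, D, E, F}: P→E 4·4=16, Q→E 7·20=140, R→D 5·6=30, S→B 2·20=40, T→C 4·19=76, U→B 2·17=34, V→A 4·19=76. Service 412; fixed 125; total 537.
No other subset beats 503.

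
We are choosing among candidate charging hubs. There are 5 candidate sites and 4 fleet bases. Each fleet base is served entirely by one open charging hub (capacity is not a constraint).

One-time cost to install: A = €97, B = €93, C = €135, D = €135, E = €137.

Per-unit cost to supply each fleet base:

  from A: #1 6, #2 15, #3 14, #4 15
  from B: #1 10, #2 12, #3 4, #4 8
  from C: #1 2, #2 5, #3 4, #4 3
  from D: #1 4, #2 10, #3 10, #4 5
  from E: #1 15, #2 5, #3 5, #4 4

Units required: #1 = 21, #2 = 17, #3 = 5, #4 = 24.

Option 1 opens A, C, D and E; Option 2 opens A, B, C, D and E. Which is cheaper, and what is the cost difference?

Option 1 is cheaper by 93.

Option 1: {A, C, D, E}: #1→C 2·21=42, #2→C 5·17=85, #3→C 4·5=20, #4→C 3·24=72. Service 219; fixed 504; total 723.
Option 2: {A, B, C, D, E}: #1→C 2·21=42, #2→C 5·17=85, #3→B 4·5=20, #4→C 3·24=72. Service 219; fixed 597; total 816.
Difference: |723 − 816| = 93.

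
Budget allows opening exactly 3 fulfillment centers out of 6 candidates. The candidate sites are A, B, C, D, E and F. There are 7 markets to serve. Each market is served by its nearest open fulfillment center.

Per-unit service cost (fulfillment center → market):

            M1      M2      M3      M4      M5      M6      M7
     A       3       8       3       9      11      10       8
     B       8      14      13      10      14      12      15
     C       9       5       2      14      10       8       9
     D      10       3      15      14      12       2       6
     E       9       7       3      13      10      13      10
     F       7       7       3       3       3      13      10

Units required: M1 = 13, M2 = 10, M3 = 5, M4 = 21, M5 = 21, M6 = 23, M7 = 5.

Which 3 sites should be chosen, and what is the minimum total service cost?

With exactly 3 open, each market uses its cheapest among the chosen.
{A, D, F}: M1→A 3·13=39, M2→D 3·10=30, M3→A 3·5=15, M4→F 3·21=63, M5→F 3·21=63, M6→D 2·23=46, M7→D 6·5=30. Service cost 286.
{C, D, F}: service cost 333
{B, D, F}: service cost 338
Among all 20 size-3 choices, {A, D, F} is lowest.

Choose A, D and F; total service cost 286.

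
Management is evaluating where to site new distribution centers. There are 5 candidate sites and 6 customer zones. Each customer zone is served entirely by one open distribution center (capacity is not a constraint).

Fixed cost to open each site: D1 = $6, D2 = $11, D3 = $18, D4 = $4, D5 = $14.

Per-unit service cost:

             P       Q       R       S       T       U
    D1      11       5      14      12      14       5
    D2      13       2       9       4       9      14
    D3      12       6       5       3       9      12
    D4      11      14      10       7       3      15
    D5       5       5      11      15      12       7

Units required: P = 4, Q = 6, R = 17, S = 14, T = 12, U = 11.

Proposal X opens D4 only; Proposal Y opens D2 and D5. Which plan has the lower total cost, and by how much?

Proposal X: {D4}: P→D4 11·4=44, Q→D4 14·6=84, R→D4 10·17=170, S→D4 7·14=98, T→D4 3·12=36, U→D4 15·11=165. Service 597; fixed 4; total 601.
Proposal Y: {D2, D5}: P→D5 5·4=20, Q→D2 2·6=12, R→D2 9·17=153, S→D2 4·14=56, T→D2 9·12=108, U→D5 7·11=77. Service 426; fixed 25; total 451.
Difference: |601 − 451| = 150.

Proposal Y is cheaper by 150.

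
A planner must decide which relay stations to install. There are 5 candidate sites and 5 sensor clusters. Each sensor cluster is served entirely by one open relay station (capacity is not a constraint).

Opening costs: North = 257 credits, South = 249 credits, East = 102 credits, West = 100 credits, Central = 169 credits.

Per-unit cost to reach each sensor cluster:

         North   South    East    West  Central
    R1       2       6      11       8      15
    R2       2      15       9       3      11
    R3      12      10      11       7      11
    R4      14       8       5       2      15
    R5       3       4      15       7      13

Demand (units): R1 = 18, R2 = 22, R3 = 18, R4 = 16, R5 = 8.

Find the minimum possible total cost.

For any fixed open set, each sensor cluster goes to its cheapest open site; total = fixed + service.
{West}: R1→West 8·18=144, R2→West 3·22=66, R3→West 7·18=126, R4→West 2·16=32, R5→West 7·8=56. Service 424; fixed 100; total 524.
{North, West}: R1→North 2·18=36, R2→North 2·22=44, R3→West 7·18=126, R4→West 2·16=32, R5→North 3·8=24. Service 262; fixed 357; total 619.
{East, West}: R1→West 8·18=144, R2→West 3·22=66, R3→West 7·18=126, R4→West 2·16=32, R5→West 7·8=56. Service 424; fixed 202; total 626.
{North, South, East, West, Central}: service 262 + fixed 877 = 1139
No other subset beats 524.

Minimum total cost: 524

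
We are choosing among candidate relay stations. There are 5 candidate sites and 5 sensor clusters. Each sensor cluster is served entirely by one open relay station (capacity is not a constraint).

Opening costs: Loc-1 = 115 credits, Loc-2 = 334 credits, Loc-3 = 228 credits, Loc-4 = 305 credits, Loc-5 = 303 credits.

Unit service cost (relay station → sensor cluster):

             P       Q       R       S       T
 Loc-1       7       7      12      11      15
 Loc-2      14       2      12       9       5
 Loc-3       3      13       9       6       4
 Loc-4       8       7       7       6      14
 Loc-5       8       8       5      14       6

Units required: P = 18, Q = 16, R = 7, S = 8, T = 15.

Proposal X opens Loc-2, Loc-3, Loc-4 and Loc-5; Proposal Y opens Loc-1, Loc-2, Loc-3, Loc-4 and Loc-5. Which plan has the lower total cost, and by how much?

Proposal X: {Loc-2, Loc-3, Loc-4, Loc-5}: P→Loc-3 3·18=54, Q→Loc-2 2·16=32, R→Loc-5 5·7=35, S→Loc-3 6·8=48, T→Loc-3 4·15=60. Service 229; fixed 1170; total 1399.
Proposal Y: {Loc-1, Loc-2, Loc-3, Loc-4, Loc-5}: P→Loc-3 3·18=54, Q→Loc-2 2·16=32, R→Loc-5 5·7=35, S→Loc-3 6·8=48, T→Loc-3 4·15=60. Service 229; fixed 1285; total 1514.
Difference: |1399 − 1514| = 115.

Proposal X is cheaper by 115.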